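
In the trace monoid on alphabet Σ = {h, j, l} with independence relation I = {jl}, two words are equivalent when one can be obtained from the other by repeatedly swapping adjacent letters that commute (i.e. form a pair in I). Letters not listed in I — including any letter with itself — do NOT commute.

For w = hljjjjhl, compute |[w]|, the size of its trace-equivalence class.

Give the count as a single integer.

0(h) covers ∅
1(l) covers 0:h
2(j) covers 0:h
3(j) covers 2:j
4(j) covers 3:j
5(j) covers 4:j
6(h) covers 1:l, 5:j
7(l) covers 6:h
floor of heap: 0:h
completions by unplaced set U, small U first (add the entries for U minus each lowest piece of U):
  |U|=1: {7}:1
  |U|=2: {6,7}:1
  |U|=3: {1,6,7}:1  {5,6,7}:1
  |U|=4: {1,5,6,7}:2  {4,5,6,7}:1
  |U|=5: {1,4,5,6,7}:3  {3,4,5,6,7}:1
  |U|=6: {1,3,4,5,6,7}:4  {2,3,4,5,6,7}:1
  start at 0(h): 5

5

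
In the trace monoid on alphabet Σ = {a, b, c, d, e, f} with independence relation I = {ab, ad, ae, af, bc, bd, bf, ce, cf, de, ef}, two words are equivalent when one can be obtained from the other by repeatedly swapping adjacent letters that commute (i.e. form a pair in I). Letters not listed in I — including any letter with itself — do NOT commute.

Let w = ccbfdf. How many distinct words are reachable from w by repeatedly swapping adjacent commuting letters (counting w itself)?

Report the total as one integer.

18

piece 0:c — minimal
piece 1:c rests on {0:c}
piece 2:b — minimal
piece 3:f — minimal
piece 4:d rests on {1:c, 3:f}
piece 5:f rests on {4:d}
minimal pieces: {0:c, 2:b, 3:f}
ways to finish when only these pieces remain (= sum over removing one remaining piece with nothing left below it):
  1 left: {2}→1  {5}→1
  2 left: {2,5}→2  {4,5}→1
  3 left: {1,4,5}→1  {2,4,5}→3  {3,4,5}→1
  4 left: {0,1,4,5}→1  {1,2,4,5}→4  {1,3,4,5}→2  {2,3,4,5}→4
  placing 0:c first → 10 extensions
  placing 2:b first → 3 extensions
  placing 3:f first → 5 extensions
total linear extensions = 18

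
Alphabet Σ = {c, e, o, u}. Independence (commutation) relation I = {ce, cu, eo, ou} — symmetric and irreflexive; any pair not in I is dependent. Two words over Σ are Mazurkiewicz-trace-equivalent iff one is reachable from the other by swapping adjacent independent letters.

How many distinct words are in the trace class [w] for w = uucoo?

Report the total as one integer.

10

drop 0:u onto floor
drop 1:u onto {0:u}
drop 2:c onto floor
drop 3:o onto {2:c}
drop 4:o onto {3:o}
ground layer = {0:u, 2:c}
drop-orders for the pieces not yet dropped (sum over which currently-grounded one goes next):
  1 to go: {1} 1  {4} 1
  2 to go: {0,1} 1  {1,4} 2  {3,4} 1
  3 to go: {0,1,4} 3  {1,3,4} 3  {2,3,4} 1
  if 0:u drops first: 4 orders
  if 2:c drops first: 6 orders
heap linearizations: 10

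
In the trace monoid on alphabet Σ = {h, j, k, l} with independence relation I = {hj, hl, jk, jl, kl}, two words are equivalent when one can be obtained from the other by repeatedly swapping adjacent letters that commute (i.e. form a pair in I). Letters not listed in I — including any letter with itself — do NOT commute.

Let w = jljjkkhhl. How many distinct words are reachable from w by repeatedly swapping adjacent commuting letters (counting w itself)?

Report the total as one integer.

1260

#0=j has no predecessor
#1=l has no predecessor
#2=j depends on [0:j]
#3=j depends on [2:j]
#4=k has no predecessor
#5=k depends on [4:k]
#6=h depends on [5:k]
#7=h depends on [6:h]
#8=l depends on [1:l]
sources: [0:j, 1:l, 4:k]
N(rest) = Σ N(rest − s) over sources s of rest; N(one piece) = 1:
  size 1 → [3]=1  [7]=1  [8]=1
  size 2 → [1,8]=1  [2,3]=1  [3,7]=2  [3,8]=2  [6,7]=1  [7,8]=2
  size 3 → [0,2,3]=1  [1,3,8]=3  [1,7,8]=3  [2,3,7]=3  [2,3,8]=3  [3,6,7]=3  [3,7,8]=6  [5,6,7]=1  [6,7,8]=3
  size 4 → [0,2,3,7]=4  [0,2,3,8]=4  [1,2,3,8]=6  [1,3,7,8]=12  [1,6,7,8]=6  [2,3,6,7]=6  [2,3,7,8]=12  [3,5,6,7]=4  [3,6,7,8]=12  [4,5,6,7]=1  [5,6,7,8]=4
  size 5 → [0,1,2,3,8]=10  [0,2,3,6,7]=10  [0,2,3,7,8]=20  [1,2,3,7,8]=30  [1,3,6,7,8]=30  [1,5,6,7,8]=10  [2,3,5,6,7]=10  [2,3,6,7,8]=30  [3,4,5,6,7]=5  [3,5,6,7,8]=20  [4,5,6,7,8]=5
  size 6 → [0,1,2,3,7,8]=60  [0,2,3,5,6,7]=20  [0,2,3,6,7,8]=60  [1,2,3,6,7,8]=90  [1,3,5,6,7,8]=60  [1,4,5,6,7,8]=15  [2,3,4,5,6,7]=15  [2,3,5,6,7,8]=60  [3,4,5,6,7,8]=30
  size 7 → [0,1,2,3,6,7,8]=210  [0,2,3,4,5,6,7]=35  [0,2,3,5,6,7,8]=140  [1,2,3,5,6,7,8]=210  [1,3,4,5,6,7,8]=105  [2,3,4,5,6,7,8]=105
  first=0(j) contributes 420
  first=1(l) contributes 280
  first=4(k) contributes 560
|[w]| = 1260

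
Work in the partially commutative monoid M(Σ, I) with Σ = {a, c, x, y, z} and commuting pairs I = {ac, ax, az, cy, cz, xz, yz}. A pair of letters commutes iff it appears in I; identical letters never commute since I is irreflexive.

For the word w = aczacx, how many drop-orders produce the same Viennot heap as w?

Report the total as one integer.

60

piece 0:a — minimal
piece 1:c — minimal
piece 2:z — minimal
piece 3:a rests on {0:a}
piece 4:c rests on {1:c}
piece 5:x rests on {4:c}
minimal pieces: {0:a, 1:c, 2:z}
ways to finish when only these pieces remain (= sum over removing one remaining piece with nothing left below it):
  1 left: {2}→1  {3}→1  {5}→1
  2 left: {0,3}→1  {2,3}→2  {2,5}→2  {3,5}→2  {4,5}→1
  3 left: {0,2,3}→3  {0,3,5}→3  {1,4,5}→1  {2,3,5}→6  {2,4,5}→3  {3,4,5}→3
  4 left: {0,2,3,5}→12  {0,3,4,5}→6  {1,2,4,5}→4  {1,3,4,5}→4  {2,3,4,5}→12
  placing 0:a first → 20 extensions
  placing 1:c first → 30 extensions
  placing 2:z first → 10 extensions
total linear extensions = 60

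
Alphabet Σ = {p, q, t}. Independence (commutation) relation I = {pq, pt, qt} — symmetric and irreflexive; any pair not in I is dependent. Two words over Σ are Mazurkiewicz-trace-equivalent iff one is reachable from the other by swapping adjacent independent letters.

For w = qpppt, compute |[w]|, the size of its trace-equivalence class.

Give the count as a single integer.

0(q) covers ∅
1(p) covers ∅
2(p) covers 1:p
3(p) covers 2:p
4(t) covers ∅
floor of heap: 0:q, 1:p, 4:t
completions by unplaced set U, small U first (add the entries for U minus each lowest piece of U):
  |U|=1: {0}:1  {3}:1  {4}:1
  |U|=2: {0,3}:2  {0,4}:2  {2,3}:1  {3,4}:2
  |U|=3: {0,2,3}:3  {0,3,4}:6  {1,2,3}:1  {2,3,4}:3
  start at 0(q): 4
  start at 1(p): 12
  start at 4(t): 4
sum over floor = 20

20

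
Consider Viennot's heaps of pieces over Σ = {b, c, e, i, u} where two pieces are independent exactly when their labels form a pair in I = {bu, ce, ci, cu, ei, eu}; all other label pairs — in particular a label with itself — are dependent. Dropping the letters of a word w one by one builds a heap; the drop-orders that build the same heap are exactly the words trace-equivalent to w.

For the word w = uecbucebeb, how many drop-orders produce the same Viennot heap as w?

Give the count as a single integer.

drop 0:u onto floor
drop 1:e onto floor
drop 2:c onto floor
drop 3:b onto {1:e, 2:c}
drop 4:u onto {0:u}
drop 5:c onto {3:b}
drop 6:e onto {3:b}
drop 7:b onto {5:c, 6:e}
drop 8:e onto {7:b}
drop 9:b onto {8:e}
ground layer = {0:u, 1:e, 2:c}
drop-orders for the pieces not yet dropped (sum over which currently-grounded one goes next):
  1 to go: {4} 1  {9} 1
  2 to go: {0,4} 1  {4,9} 2  {8,9} 1
  3 to go: {0,4,9} 3  {4,8,9} 3  {7,8,9} 1
  4 to go: {0,4,8,9} 6  {4,7,8,9} 4  {5,7,8,9} 1  {6,7,8,9} 1
  5 to go: {0,4,7,8,9} 10  {4,5,7,8,9} 5  {4,6,7,8,9} 5  {5,6,7,8,9} 2
  6 to go: {0,4,5,7,8,9} 15  {0,4,6,7,8,9} 15  {3,5,6,7,8,9} 2  {4,5,6,7,8,9} 12
  7 to go: {0,4,5,6,7,8,9} 42  {1,3,5,6,7,8,9} 2  {2,3,5,6,7,8,9} 2  {3,4,5,6,7,8,9} 14
  8 to go: {0,3,4,5,6,7,8,9} 56  {1,2,3,5,6,7,8,9} 4  {1,3,4,5,6,7,8,9} 16  {2,3,4,5,6,7,8,9} 16
  if 0:u drops first: 36 orders
  if 1:e drops first: 72 orders
  if 2:c drops first: 72 orders
heap linearizations: 180

180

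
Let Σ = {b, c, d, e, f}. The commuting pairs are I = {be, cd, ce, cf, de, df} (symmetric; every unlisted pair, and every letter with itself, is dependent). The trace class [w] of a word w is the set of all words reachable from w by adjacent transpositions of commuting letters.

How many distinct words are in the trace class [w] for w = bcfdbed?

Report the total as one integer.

0(b) covers ∅
1(c) covers 0:b
2(f) covers 0:b
3(d) covers 0:b
4(b) covers 1:c, 2:f, 3:d
5(e) covers 2:f
6(d) covers 4:b
floor of heap: 0:b
completions by unplaced set U, small U first (add the entries for U minus each lowest piece of U):
  |U|=1: {5}:1  {6}:1
  |U|=2: {4,6}:1  {5,6}:2
  |U|=3: {1,4,6}:1  {3,4,6}:1  {4,5,6}:3
  |U|=4: {1,3,4,6}:2  {1,4,5,6}:4  {2,4,5,6}:3  {3,4,5,6}:4
  |U|=5: {1,2,4,5,6}:7  {1,3,4,5,6}:10  {2,3,4,5,6}:7
  start at 0(b): 24

24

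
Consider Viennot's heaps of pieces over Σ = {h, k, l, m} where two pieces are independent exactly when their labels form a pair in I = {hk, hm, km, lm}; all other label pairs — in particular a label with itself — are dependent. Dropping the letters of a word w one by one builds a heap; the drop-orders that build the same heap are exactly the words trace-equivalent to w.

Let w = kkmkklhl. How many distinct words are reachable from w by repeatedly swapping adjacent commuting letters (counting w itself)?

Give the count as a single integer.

8

drop 0:k onto floor
drop 1:k onto {0:k}
drop 2:m onto floor
drop 3:k onto {1:k}
drop 4:k onto {3:k}
drop 5:l onto {4:k}
drop 6:h onto {5:l}
drop 7:l onto {6:h}
ground layer = {0:k, 2:m}
drop-orders for the pieces not yet dropped (sum over which currently-grounded one goes next):
  1 to go: {2} 1  {7} 1
  2 to go: {2,7} 2  {6,7} 1
  3 to go: {2,6,7} 3  {5,6,7} 1
  4 to go: {2,5,6,7} 4  {4,5,6,7} 1
  5 to go: {2,4,5,6,7} 5  {3,4,5,6,7} 1
  6 to go: {1,3,4,5,6,7} 1  {2,3,4,5,6,7} 6
  if 0:k drops first: 7 orders
  if 2:m drops first: 1 orders
heap linearizations: 8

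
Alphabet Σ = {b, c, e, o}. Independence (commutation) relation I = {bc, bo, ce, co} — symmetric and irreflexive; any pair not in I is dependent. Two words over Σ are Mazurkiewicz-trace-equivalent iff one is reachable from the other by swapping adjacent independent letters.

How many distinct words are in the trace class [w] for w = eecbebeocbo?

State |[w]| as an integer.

165

piece 0:e — minimal
piece 1:e rests on {0:e}
piece 2:c — minimal
piece 3:b rests on {1:e}
piece 4:e rests on {3:b}
piece 5:b rests on {4:e}
piece 6:e rests on {5:b}
piece 7:o rests on {6:e}
piece 8:c rests on {2:c}
piece 9:b rests on {6:e}
piece 10:o rests on {7:o}
minimal pieces: {0:e, 2:c}
ways to finish when only these pieces remain (= sum over removing one remaining piece with nothing left below it):
  1 left: {8}→1  {9}→1  {10}→1
  2 left: {2,8}→1  {7,10}→1  {8,9}→2  {8,10}→2  {9,10}→2
  3 left: {2,8,9}→3  {2,8,10}→3  {7,8,10}→3  {7,9,10}→3  {8,9,10}→6
  4 left: {2,7,8,10}→6  {2,8,9,10}→12  {6,7,9,10}→3  {7,8,9,10}→12
  5 left: {2,7,8,9,10}→30  {5,6,7,9,10}→3  {6,7,8,9,10}→15
  6 left: {2,6,7,8,9,10}→45  {4,5,6,7,9,10}→3  {5,6,7,8,9,10}→18
  7 left: {2,5,6,7,8,9,10}→63  {3,4,5,6,7,9,10}→3  {4,5,6,7,8,9,10}→21
  8 left: {1,3,4,5,6,7,9,10}→3  {2,4,5,6,7,8,9,10}→84  {3,4,5,6,7,8,9,10}→24
  9 left: {0,1,3,4,5,6,7,9,10}→3  {1,3,4,5,6,7,8,9,10}→27  {2,3,4,5,6,7,8,9,10}→108
  placing 0:e first → 135 extensions
  placing 2:c first → 30 extensions
total linear extensions = 165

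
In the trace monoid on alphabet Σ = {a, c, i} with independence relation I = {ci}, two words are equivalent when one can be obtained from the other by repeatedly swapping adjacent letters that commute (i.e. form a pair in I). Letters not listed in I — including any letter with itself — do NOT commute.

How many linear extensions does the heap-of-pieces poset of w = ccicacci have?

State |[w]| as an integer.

12

#0=c has no predecessor
#1=c depends on [0:c]
#2=i has no predecessor
#3=c depends on [1:c]
#4=a depends on [2:i, 3:c]
#5=c depends on [4:a]
#6=c depends on [5:c]
#7=i depends on [4:a]
sources: [0:c, 2:i]
N(rest) = Σ N(rest − s) over sources s of rest; N(one piece) = 1:
  size 1 → [6]=1  [7]=1
  size 2 → [5,6]=1  [6,7]=2
  size 3 → [5,6,7]=3
  size 4 → [4,5,6,7]=3
  size 5 → [2,4,5,6,7]=3  [3,4,5,6,7]=3
  size 6 → [1,3,4,5,6,7]=3  [2,3,4,5,6,7]=6
  first=0(c) contributes 9
  first=2(i) contributes 3
|[w]| = 12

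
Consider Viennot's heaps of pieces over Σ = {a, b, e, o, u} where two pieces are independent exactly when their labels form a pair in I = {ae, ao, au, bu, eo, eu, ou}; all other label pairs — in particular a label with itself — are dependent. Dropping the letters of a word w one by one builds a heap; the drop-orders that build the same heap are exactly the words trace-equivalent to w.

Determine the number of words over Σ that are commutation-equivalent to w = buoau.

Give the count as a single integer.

piece 0:b — minimal
piece 1:u — minimal
piece 2:o rests on {0:b}
piece 3:a rests on {0:b}
piece 4:u rests on {1:u}
minimal pieces: {0:b, 1:u}
ways to finish when only these pieces remain (= sum over removing one remaining piece with nothing left below it):
  1 left: {2}→1  {3}→1  {4}→1
  2 left: {1,4}→1  {2,3}→2  {2,4}→2  {3,4}→2
  3 left: {0,2,3}→2  {1,2,4}→3  {1,3,4}→3  {2,3,4}→6
  placing 0:b first → 12 extensions
  placing 1:u first → 8 extensions
total linear extensions = 20

20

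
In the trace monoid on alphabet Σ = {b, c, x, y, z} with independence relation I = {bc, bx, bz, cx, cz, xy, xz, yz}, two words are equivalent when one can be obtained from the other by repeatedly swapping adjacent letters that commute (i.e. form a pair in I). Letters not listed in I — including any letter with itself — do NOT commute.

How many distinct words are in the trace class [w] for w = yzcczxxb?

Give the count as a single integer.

piece 0:y — minimal
piece 1:z — minimal
piece 2:c rests on {0:y}
piece 3:c rests on {2:c}
piece 4:z rests on {1:z}
piece 5:x — minimal
piece 6:x rests on {5:x}
piece 7:b rests on {0:y}
minimal pieces: {0:y, 1:z, 5:x}
ways to finish when only these pieces remain (= sum over removing one remaining piece with nothing left below it):
  1 left: {3}→1  {4}→1  {6}→1  {7}→1
  2 left: {1,4}→1  {2,3}→1  {3,4}→2  {3,6}→2  {3,7}→2  {4,6}→2  {4,7}→2  {5,6}→1  {6,7}→2
  3 left: {1,3,4}→3  {1,4,6}→3  {1,4,7}→3  {2,3,4}→3  {2,3,6}→3  {2,3,7}→3  {3,4,6}→6  {3,4,7}→6  {3,5,6}→3  {3,6,7}→6  {4,5,6}→3  {4,6,7}→6  {5,6,7}→3
  4 left: {0,2,3,7}→3  {1,2,3,4}→6  {1,3,4,6}→12  {1,3,4,7}→12  {1,4,5,6}→6  {1,4,6,7}→12  {2,3,4,6}→12  {2,3,4,7}→12  {2,3,5,6}→6  {2,3,6,7}→12  {3,4,5,6}→12  {3,4,6,7}→24  {3,5,6,7}→12  {4,5,6,7}→12
  5 left: {0,2,3,4,7}→15  {0,2,3,6,7}→15  {1,2,3,4,6}→30  {1,2,3,4,7}→30  {1,3,4,5,6}→30  {1,3,4,6,7}→60  {1,4,5,6,7}→30  {2,3,4,5,6}→30  {2,3,4,6,7}→60  {2,3,5,6,7}→30  {3,4,5,6,7}→60
  6 left: {0,1,2,3,4,7}→45  {0,2,3,4,6,7}→90  {0,2,3,5,6,7}→45  {1,2,3,4,5,6}→90  {1,2,3,4,6,7}→180  {1,3,4,5,6,7}→180  {2,3,4,5,6,7}→180
  placing 0:y first → 630 extensions
  placing 1:z first → 315 extensions
  placing 5:x first → 315 extensions
total linear extensions = 1260

1260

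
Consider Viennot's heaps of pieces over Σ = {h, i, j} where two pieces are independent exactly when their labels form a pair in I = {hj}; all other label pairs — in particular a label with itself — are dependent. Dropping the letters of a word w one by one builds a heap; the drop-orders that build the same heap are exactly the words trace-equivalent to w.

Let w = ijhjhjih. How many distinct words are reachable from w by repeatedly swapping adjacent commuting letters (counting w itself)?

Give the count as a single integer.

drop 0:i onto floor
drop 1:j onto {0:i}
drop 2:h onto {0:i}
drop 3:j onto {1:j}
drop 4:h onto {2:h}
drop 5:j onto {3:j}
drop 6:i onto {4:h, 5:j}
drop 7:h onto {6:i}
ground layer = {0:i}
drop-orders for the pieces not yet dropped (sum over which currently-grounded one goes next):
  1 to go: {7} 1
  2 to go: {6,7} 1
  3 to go: {4,6,7} 1  {5,6,7} 1
  4 to go: {2,4,6,7} 1  {3,5,6,7} 1  {4,5,6,7} 2
  5 to go: {1,3,5,6,7} 1  {2,4,5,6,7} 3  {3,4,5,6,7} 3
  6 to go: {1,3,4,5,6,7} 4  {2,3,4,5,6,7} 6
  if 0:i drops first: 10 orders

10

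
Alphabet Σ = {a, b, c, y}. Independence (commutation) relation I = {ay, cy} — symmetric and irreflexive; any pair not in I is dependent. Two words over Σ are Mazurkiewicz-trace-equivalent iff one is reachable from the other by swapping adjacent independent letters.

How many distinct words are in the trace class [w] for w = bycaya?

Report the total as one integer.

#0=b has no predecessor
#1=y depends on [0:b]
#2=c depends on [0:b]
#3=a depends on [2:c]
#4=y depends on [1:y]
#5=a depends on [3:a]
sources: [0:b]
N(rest) = Σ N(rest − s) over sources s of rest; N(one piece) = 1:
  size 1 → [4]=1  [5]=1
  size 2 → [1,4]=1  [3,5]=1  [4,5]=2
  size 3 → [1,4,5]=3  [2,3,5]=1  [3,4,5]=3
  size 4 → [1,3,4,5]=6  [2,3,4,5]=4
  first=0(b) contributes 10

10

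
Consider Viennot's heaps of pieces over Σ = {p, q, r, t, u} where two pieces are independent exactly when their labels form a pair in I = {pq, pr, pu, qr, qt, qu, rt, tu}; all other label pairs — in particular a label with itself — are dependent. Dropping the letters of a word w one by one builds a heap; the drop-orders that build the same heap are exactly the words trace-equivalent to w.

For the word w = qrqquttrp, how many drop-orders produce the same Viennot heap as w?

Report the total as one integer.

1680

#0=q has no predecessor
#1=r has no predecessor
#2=q depends on [0:q]
#3=q depends on [2:q]
#4=u depends on [1:r]
#5=t has no predecessor
#6=t depends on [5:t]
#7=r depends on [4:u]
#8=p depends on [6:t]
sources: [0:q, 1:r, 5:t]
N(rest) = Σ N(rest − s) over sources s of rest; N(one piece) = 1:
  size 1 → [3]=1  [7]=1  [8]=1
  size 2 → [2,3]=1  [3,7]=2  [3,8]=2  [4,7]=1  [6,8]=1  [7,8]=2
  size 3 → [0,2,3]=1  [1,4,7]=1  [2,3,7]=3  [2,3,8]=3  [3,4,7]=3  [3,6,8]=3  [3,7,8]=6  [4,7,8]=3  [5,6,8]=1  [6,7,8]=3
  size 4 → [0,2,3,7]=4  [0,2,3,8]=4  [1,3,4,7]=4  [1,4,7,8]=4  [2,3,4,7]=6  [2,3,6,8]=6  [2,3,7,8]=12  [3,4,7,8]=12  [3,5,6,8]=4  [3,6,7,8]=12  [4,6,7,8]=6  [5,6,7,8]=4
  size 5 → [0,2,3,4,7]=10  [0,2,3,6,8]=10  [0,2,3,7,8]=20  [1,2,3,4,7]=10  [1,3,4,7,8]=20  [1,4,6,7,8]=10  [2,3,4,7,8]=30  [2,3,5,6,8]=10  [2,3,6,7,8]=30  [3,4,6,7,8]=30  [3,5,6,7,8]=20  [4,5,6,7,8]=10
  size 6 → [0,1,2,3,4,7]=20  [0,2,3,4,7,8]=60  [0,2,3,5,6,8]=20  [0,2,3,6,7,8]=60  [1,2,3,4,7,8]=60  [1,3,4,6,7,8]=60  [1,4,5,6,7,8]=20  [2,3,4,6,7,8]=90  [2,3,5,6,7,8]=60  [3,4,5,6,7,8]=60
  size 7 → [0,1,2,3,4,7,8]=140  [0,2,3,4,6,7,8]=210  [0,2,3,5,6,7,8]=140  [1,2,3,4,6,7,8]=210  [1,3,4,5,6,7,8]=140  [2,3,4,5,6,7,8]=210
  first=0(q) contributes 560
  first=1(r) contributes 560
  first=5(t) contributes 560
|[w]| = 1680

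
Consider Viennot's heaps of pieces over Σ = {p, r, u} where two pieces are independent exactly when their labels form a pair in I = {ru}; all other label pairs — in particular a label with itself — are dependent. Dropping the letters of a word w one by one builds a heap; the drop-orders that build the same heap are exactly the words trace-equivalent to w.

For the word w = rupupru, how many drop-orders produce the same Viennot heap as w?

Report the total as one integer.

#0=r has no predecessor
#1=u has no predecessor
#2=p depends on [0:r, 1:u]
#3=u depends on [2:p]
#4=p depends on [3:u]
#5=r depends on [4:p]
#6=u depends on [4:p]
sources: [0:r, 1:u]
N(rest) = Σ N(rest − s) over sources s of rest; N(one piece) = 1:
  size 1 → [5]=1  [6]=1
  size 2 → [5,6]=2
  size 3 → [4,5,6]=2
  size 4 → [3,4,5,6]=2
  size 5 → [2,3,4,5,6]=2
  first=0(r) contributes 2
  first=1(u) contributes 2
|[w]| = 4

4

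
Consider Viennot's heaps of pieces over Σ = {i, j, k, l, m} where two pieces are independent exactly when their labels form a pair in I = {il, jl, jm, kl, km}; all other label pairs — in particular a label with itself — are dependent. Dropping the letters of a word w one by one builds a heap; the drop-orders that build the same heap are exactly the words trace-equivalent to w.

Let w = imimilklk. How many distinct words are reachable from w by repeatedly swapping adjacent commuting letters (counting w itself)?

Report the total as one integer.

piece 0:i — minimal
piece 1:m rests on {0:i}
piece 2:i rests on {1:m}
piece 3:m rests on {2:i}
piece 4:i rests on {3:m}
piece 5:l rests on {3:m}
piece 6:k rests on {4:i}
piece 7:l rests on {5:l}
piece 8:k rests on {6:k}
minimal pieces: {0:i}
ways to finish when only these pieces remain (= sum over removing one remaining piece with nothing left below it):
  1 left: {7}→1  {8}→1
  2 left: {5,7}→1  {6,8}→1  {7,8}→2
  3 left: {4,6,8}→1  {5,7,8}→3  {6,7,8}→3
  4 left: {4,6,7,8}→4  {5,6,7,8}→6
  5 left: {4,5,6,7,8}→10
  6 left: {3,4,5,6,7,8}→10
  7 left: {2,3,4,5,6,7,8}→10
  placing 0:i first → 10 extensions

10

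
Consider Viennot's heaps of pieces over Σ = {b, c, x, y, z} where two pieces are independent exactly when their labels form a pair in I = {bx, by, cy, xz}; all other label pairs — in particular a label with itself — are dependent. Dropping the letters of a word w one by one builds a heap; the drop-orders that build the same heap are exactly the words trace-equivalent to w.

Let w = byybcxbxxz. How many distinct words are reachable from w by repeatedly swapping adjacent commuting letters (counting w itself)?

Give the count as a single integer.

120

0(b) covers ∅
1(y) covers ∅
2(y) covers 1:y
3(b) covers 0:b
4(c) covers 3:b
5(x) covers 2:y, 4:c
6(b) covers 4:c
7(x) covers 5:x
8(x) covers 7:x
9(z) covers 2:y, 6:b
floor of heap: 0:b, 1:y
completions by unplaced set U, small U first (add the entries for U minus each lowest piece of U):
  |U|=1: {8}:1  {9}:1
  |U|=2: {6,9}:1  {7,8}:1  {8,9}:2
  |U|=3: {5,7,8}:1  {6,8,9}:3  {7,8,9}:3
  |U|=4: {5,7,8,9}:4  {6,7,8,9}:6
  |U|=5: {2,5,7,8,9}:4  {5,6,7,8,9}:10
  |U|=6: {1,2,5,7,8,9}:4  {2,5,6,7,8,9}:14  {4,5,6,7,8,9}:10
  |U|=7: {1,2,5,6,7,8,9}:18  {2,4,5,6,7,8,9}:24  {3,4,5,6,7,8,9}:10
  |U|=8: {0,3,4,5,6,7,8,9}:10  {1,2,4,5,6,7,8,9}:42  {2,3,4,5,6,7,8,9}:34
  start at 0(b): 76
  start at 1(y): 44
sum over floor = 120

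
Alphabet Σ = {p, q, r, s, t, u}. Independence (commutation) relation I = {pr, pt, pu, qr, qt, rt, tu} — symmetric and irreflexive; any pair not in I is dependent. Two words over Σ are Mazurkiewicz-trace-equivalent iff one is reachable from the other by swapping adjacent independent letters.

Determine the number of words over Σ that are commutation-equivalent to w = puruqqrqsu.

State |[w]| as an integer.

0(p) covers ∅
1(u) covers ∅
2(r) covers 1:u
3(u) covers 2:r
4(q) covers 0:p, 3:u
5(q) covers 4:q
6(r) covers 3:u
7(q) covers 5:q
8(s) covers 6:r, 7:q
9(u) covers 8:s
floor of heap: 0:p, 1:u
completions by unplaced set U, small U first (add the entries for U minus each lowest piece of U):
  |U|=1: {9}:1
  |U|=2: {8,9}:1
  |U|=3: {6,8,9}:1  {7,8,9}:1
  |U|=4: {5,7,8,9}:1  {6,7,8,9}:2
  |U|=5: {4,5,7,8,9}:1  {5,6,7,8,9}:3
  |U|=6: {0,4,5,7,8,9}:1  {4,5,6,7,8,9}:4
  |U|=7: {0,4,5,6,7,8,9}:5  {3,4,5,6,7,8,9}:4
  |U|=8: {0,3,4,5,6,7,8,9}:9  {2,3,4,5,6,7,8,9}:4
  start at 0(p): 4
  start at 1(u): 13
sum over floor = 17

17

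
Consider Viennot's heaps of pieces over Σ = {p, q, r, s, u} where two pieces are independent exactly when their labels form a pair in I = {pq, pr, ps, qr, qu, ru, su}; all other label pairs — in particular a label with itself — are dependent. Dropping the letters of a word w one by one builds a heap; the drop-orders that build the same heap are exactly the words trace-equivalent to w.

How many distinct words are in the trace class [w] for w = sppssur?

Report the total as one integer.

35

piece 0:s — minimal
piece 1:p — minimal
piece 2:p rests on {1:p}
piece 3:s rests on {0:s}
piece 4:s rests on {3:s}
piece 5:u rests on {2:p}
piece 6:r rests on {4:s}
minimal pieces: {0:s, 1:p}
ways to finish when only these pieces remain (= sum over removing one remaining piece with nothing left below it):
  1 left: {5}→1  {6}→1
  2 left: {2,5}→1  {4,6}→1  {5,6}→2
  3 left: {1,2,5}→1  {2,5,6}→3  {3,4,6}→1  {4,5,6}→3
  4 left: {0,3,4,6}→1  {1,2,5,6}→4  {2,4,5,6}→6  {3,4,5,6}→4
  5 left: {0,3,4,5,6}→5  {1,2,4,5,6}→10  {2,3,4,5,6}→10
  placing 0:s first → 20 extensions
  placing 1:p first → 15 extensions
total linear extensions = 35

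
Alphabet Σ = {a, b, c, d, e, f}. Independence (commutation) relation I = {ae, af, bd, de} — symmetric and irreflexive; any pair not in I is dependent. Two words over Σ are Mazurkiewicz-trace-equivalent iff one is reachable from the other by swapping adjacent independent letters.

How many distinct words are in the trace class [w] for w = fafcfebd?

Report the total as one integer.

9

#0=f has no predecessor
#1=a has no predecessor
#2=f depends on [0:f]
#3=c depends on [1:a, 2:f]
#4=f depends on [3:c]
#5=e depends on [4:f]
#6=b depends on [5:e]
#7=d depends on [4:f]
sources: [0:f, 1:a]
N(rest) = Σ N(rest − s) over sources s of rest; N(one piece) = 1:
  size 1 → [6]=1  [7]=1
  size 2 → [5,6]=1  [6,7]=2
  size 3 → [5,6,7]=3
  size 4 → [4,5,6,7]=3
  size 5 → [3,4,5,6,7]=3
  size 6 → [1,3,4,5,6,7]=3  [2,3,4,5,6,7]=3
  first=0(f) contributes 6
  first=1(a) contributes 3
|[w]| = 9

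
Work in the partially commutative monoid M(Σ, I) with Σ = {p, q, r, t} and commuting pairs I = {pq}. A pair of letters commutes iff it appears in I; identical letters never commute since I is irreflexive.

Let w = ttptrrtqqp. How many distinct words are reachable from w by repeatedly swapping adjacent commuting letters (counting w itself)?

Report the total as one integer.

3

piece 0:t — minimal
piece 1:t rests on {0:t}
piece 2:p rests on {1:t}
piece 3:t rests on {2:p}
piece 4:r rests on {3:t}
piece 5:r rests on {4:r}
piece 6:t rests on {5:r}
piece 7:q rests on {6:t}
piece 8:q rests on {7:q}
piece 9:p rests on {6:t}
minimal pieces: {0:t}
ways to finish when only these pieces remain (= sum over removing one remaining piece with nothing left below it):
  1 left: {8}→1  {9}→1
  2 left: {7,8}→1  {8,9}→2
  3 left: {7,8,9}→3
  4 left: {6,7,8,9}→3
  5 left: {5,6,7,8,9}→3
  6 left: {4,5,6,7,8,9}→3
  7 left: {3,4,5,6,7,8,9}→3
  8 left: {2,3,4,5,6,7,8,9}→3
  placing 0:t first → 3 extensions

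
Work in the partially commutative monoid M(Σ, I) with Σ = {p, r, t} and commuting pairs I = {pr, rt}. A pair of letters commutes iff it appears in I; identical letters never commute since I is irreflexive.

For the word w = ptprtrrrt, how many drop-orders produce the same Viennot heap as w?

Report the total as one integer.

piece 0:p — minimal
piece 1:t rests on {0:p}
piece 2:p rests on {1:t}
piece 3:r — minimal
piece 4:t rests on {2:p}
piece 5:r rests on {3:r}
piece 6:r rests on {5:r}
piece 7:r rests on {6:r}
piece 8:t rests on {4:t}
minimal pieces: {0:p, 3:r}
ways to finish when only these pieces remain (= sum over removing one remaining piece with nothing left below it):
  1 left: {7}→1  {8}→1
  2 left: {4,8}→1  {6,7}→1  {7,8}→2
  3 left: {2,4,8}→1  {4,7,8}→3  {5,6,7}→1  {6,7,8}→3
  4 left: {1,2,4,8}→1  {2,4,7,8}→4  {3,5,6,7}→1  {4,6,7,8}→6  {5,6,7,8}→4
  5 left: {0,1,2,4,8}→1  {1,2,4,7,8}→5  {2,4,6,7,8}→10  {3,5,6,7,8}→5  {4,5,6,7,8}→10
  6 left: {0,1,2,4,7,8}→6  {1,2,4,6,7,8}→15  {2,4,5,6,7,8}→20  {3,4,5,6,7,8}→15
  7 left: {0,1,2,4,6,7,8}→21  {1,2,4,5,6,7,8}→35  {2,3,4,5,6,7,8}→35
  placing 0:p first → 70 extensions
  placing 3:r first → 56 extensions
total linear extensions = 126

126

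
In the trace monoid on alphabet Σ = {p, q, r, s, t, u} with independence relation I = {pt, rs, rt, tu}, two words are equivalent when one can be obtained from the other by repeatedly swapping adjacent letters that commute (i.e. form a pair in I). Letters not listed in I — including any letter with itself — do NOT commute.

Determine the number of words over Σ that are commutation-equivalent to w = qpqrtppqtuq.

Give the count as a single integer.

#0=q has no predecessor
#1=p depends on [0:q]
#2=q depends on [1:p]
#3=r depends on [2:q]
#4=t depends on [2:q]
#5=p depends on [3:r]
#6=p depends on [5:p]
#7=q depends on [4:t, 6:p]
#8=t depends on [7:q]
#9=u depends on [7:q]
#10=q depends on [8:t, 9:u]
sources: [0:q]
N(rest) = Σ N(rest − s) over sources s of rest; N(one piece) = 1:
  size 1 → [10]=1
  size 2 → [8,10]=1  [9,10]=1
  size 3 → [8,9,10]=2
  size 4 → [7,8,9,10]=2
  size 5 → [4,7,8,9,10]=2  [6,7,8,9,10]=2
  size 6 → [4,6,7,8,9,10]=4  [5,6,7,8,9,10]=2
  size 7 → [3,5,6,7,8,9,10]=2  [4,5,6,7,8,9,10]=6
  size 8 → [3,4,5,6,7,8,9,10]=8
  size 9 → [2,3,4,5,6,7,8,9,10]=8
  first=0(q) contributes 8

8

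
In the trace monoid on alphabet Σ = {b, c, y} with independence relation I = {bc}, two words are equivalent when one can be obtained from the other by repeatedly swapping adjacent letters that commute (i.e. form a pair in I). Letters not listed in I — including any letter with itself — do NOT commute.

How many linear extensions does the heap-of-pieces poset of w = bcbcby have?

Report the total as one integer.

10

drop 0:b onto floor
drop 1:c onto floor
drop 2:b onto {0:b}
drop 3:c onto {1:c}
drop 4:b onto {2:b}
drop 5:y onto {3:c, 4:b}
ground layer = {0:b, 1:c}
drop-orders for the pieces not yet dropped (sum over which currently-grounded one goes next):
  1 to go: {5} 1
  2 to go: {3,5} 1  {4,5} 1
  3 to go: {1,3,5} 1  {2,4,5} 1  {3,4,5} 2
  4 to go: {0,2,4,5} 1  {1,3,4,5} 3  {2,3,4,5} 3
  if 0:b drops first: 6 orders
  if 1:c drops first: 4 orders
heap linearizations: 10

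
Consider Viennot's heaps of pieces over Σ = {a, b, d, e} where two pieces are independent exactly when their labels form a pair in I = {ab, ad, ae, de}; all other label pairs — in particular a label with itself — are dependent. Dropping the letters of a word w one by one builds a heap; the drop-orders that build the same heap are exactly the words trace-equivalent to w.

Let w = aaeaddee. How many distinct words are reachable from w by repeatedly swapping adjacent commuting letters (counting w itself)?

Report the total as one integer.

560

0(a) covers ∅
1(a) covers 0:a
2(e) covers ∅
3(a) covers 1:a
4(d) covers ∅
5(d) covers 4:d
6(e) covers 2:e
7(e) covers 6:e
floor of heap: 0:a, 2:e, 4:d
completions by unplaced set U, small U first (add the entries for U minus each lowest piece of U):
  |U|=1: {3}:1  {5}:1  {7}:1
  |U|=2: {1,3}:1  {3,5}:2  {3,7}:2  {4,5}:1  {5,7}:2  {6,7}:1
  |U|=3: {0,1,3}:1  {1,3,5}:3  {1,3,7}:3  {2,6,7}:1  {3,4,5}:3  {3,5,7}:6  {3,6,7}:3  {4,5,7}:3  {5,6,7}:3
  |U|=4: {0,1,3,5}:4  {0,1,3,7}:4  {1,3,4,5}:6  {1,3,5,7}:12  {1,3,6,7}:6  {2,3,6,7}:4  {2,5,6,7}:4  {3,4,5,7}:12  {3,5,6,7}:12  {4,5,6,7}:6
  |U|=5: {0,1,3,4,5}:10  {0,1,3,5,7}:20  {0,1,3,6,7}:10  {1,2,3,6,7}:10  {1,3,4,5,7}:30  {1,3,5,6,7}:30  {2,3,5,6,7}:20  {2,4,5,6,7}:10  {3,4,5,6,7}:30
  |U|=6: {0,1,2,3,6,7}:20  {0,1,3,4,5,7}:60  {0,1,3,5,6,7}:60  {1,2,3,5,6,7}:60  {1,3,4,5,6,7}:90  {2,3,4,5,6,7}:60
  start at 0(a): 210
  start at 2(e): 210
  start at 4(d): 140
sum over floor = 560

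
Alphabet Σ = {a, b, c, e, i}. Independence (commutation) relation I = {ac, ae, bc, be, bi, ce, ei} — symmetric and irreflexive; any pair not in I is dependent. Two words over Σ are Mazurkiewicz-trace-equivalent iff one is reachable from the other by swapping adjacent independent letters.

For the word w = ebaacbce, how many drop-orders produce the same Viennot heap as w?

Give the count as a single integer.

420

#0=e has no predecessor
#1=b has no predecessor
#2=a depends on [1:b]
#3=a depends on [2:a]
#4=c has no predecessor
#5=b depends on [3:a]
#6=c depends on [4:c]
#7=e depends on [0:e]
sources: [0:e, 1:b, 4:c]
N(rest) = Σ N(rest − s) over sources s of rest; N(one piece) = 1:
  size 1 → [5]=1  [6]=1  [7]=1
  size 2 → [0,7]=1  [3,5]=1  [4,6]=1  [5,6]=2  [5,7]=2  [6,7]=2
  size 3 → [0,5,7]=3  [0,6,7]=3  [2,3,5]=1  [3,5,6]=3  [3,5,7]=3  [4,5,6]=3  [4,6,7]=3  [5,6,7]=6
  size 4 → [0,3,5,7]=6  [0,4,6,7]=6  [0,5,6,7]=12  [1,2,3,5]=1  [2,3,5,6]=4  [2,3,5,7]=4  [3,4,5,6]=6  [3,5,6,7]=12  [4,5,6,7]=12
  size 5 → [0,2,3,5,7]=10  [0,3,5,6,7]=30  [0,4,5,6,7]=30  [1,2,3,5,6]=5  [1,2,3,5,7]=5  [2,3,4,5,6]=10  [2,3,5,6,7]=20  [3,4,5,6,7]=30
  size 6 → [0,1,2,3,5,7]=15  [0,2,3,5,6,7]=60  [0,3,4,5,6,7]=90  [1,2,3,4,5,6]=15  [1,2,3,5,6,7]=30  [2,3,4,5,6,7]=60
  first=0(e) contributes 105
  first=1(b) contributes 210
  first=4(c) contributes 105
|[w]| = 420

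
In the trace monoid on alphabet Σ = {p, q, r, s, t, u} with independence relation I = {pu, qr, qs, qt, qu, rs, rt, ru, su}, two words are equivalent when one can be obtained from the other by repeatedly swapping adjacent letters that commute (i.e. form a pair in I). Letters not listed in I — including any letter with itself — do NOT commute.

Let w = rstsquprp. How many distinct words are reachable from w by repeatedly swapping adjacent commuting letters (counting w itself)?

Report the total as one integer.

#0=r has no predecessor
#1=s has no predecessor
#2=t depends on [1:s]
#3=s depends on [2:t]
#4=q has no predecessor
#5=u depends on [2:t]
#6=p depends on [0:r, 3:s, 4:q]
#7=r depends on [6:p]
#8=p depends on [7:r]
sources: [0:r, 1:s, 4:q]
N(rest) = Σ N(rest − s) over sources s of rest; N(one piece) = 1:
  size 1 → [5]=1  [8]=1
  size 2 → [5,8]=2  [7,8]=1
  size 3 → [5,7,8]=3  [6,7,8]=1
  size 4 → [0,6,7,8]=1  [3,6,7,8]=1  [4,6,7,8]=1  [5,6,7,8]=4
  size 5 → [0,3,6,7,8]=2  [0,4,6,7,8]=2  [0,5,6,7,8]=5  [3,4,6,7,8]=2  [3,5,6,7,8]=5  [4,5,6,7,8]=5
  size 6 → [0,3,4,6,7,8]=6  [0,3,5,6,7,8]=12  [0,4,5,6,7,8]=12  [2,3,5,6,7,8]=5  [3,4,5,6,7,8]=12
  size 7 → [0,2,3,5,6,7,8]=17  [0,3,4,5,6,7,8]=42  [1,2,3,5,6,7,8]=5  [2,3,4,5,6,7,8]=17
  first=0(r) contributes 22
  first=1(s) contributes 76
  first=4(q) contributes 22
|[w]| = 120

120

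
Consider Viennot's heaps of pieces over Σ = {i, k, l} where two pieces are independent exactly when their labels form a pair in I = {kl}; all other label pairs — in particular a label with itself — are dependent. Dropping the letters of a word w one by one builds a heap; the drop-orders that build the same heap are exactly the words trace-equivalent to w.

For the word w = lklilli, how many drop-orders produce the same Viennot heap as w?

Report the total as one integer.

#0=l has no predecessor
#1=k has no predecessor
#2=l depends on [0:l]
#3=i depends on [1:k, 2:l]
#4=l depends on [3:i]
#5=l depends on [4:l]
#6=i depends on [5:l]
sources: [0:l, 1:k]
N(rest) = Σ N(rest − s) over sources s of rest; N(one piece) = 1:
  size 1 → [6]=1
  size 2 → [5,6]=1
  size 3 → [4,5,6]=1
  size 4 → [3,4,5,6]=1
  size 5 → [1,3,4,5,6]=1  [2,3,4,5,6]=1
  first=0(l) contributes 2
  first=1(k) contributes 1
|[w]| = 3

3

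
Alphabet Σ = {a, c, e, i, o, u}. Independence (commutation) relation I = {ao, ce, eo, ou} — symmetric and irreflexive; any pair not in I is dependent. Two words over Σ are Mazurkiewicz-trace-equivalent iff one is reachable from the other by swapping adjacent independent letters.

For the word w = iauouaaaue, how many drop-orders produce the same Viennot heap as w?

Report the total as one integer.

9

piece 0:i — minimal
piece 1:a rests on {0:i}
piece 2:u rests on {1:a}
piece 3:o rests on {0:i}
piece 4:u rests on {2:u}
piece 5:a rests on {4:u}
piece 6:a rests on {5:a}
piece 7:a rests on {6:a}
piece 8:u rests on {7:a}
piece 9:e rests on {8:u}
minimal pieces: {0:i}
ways to finish when only these pieces remain (= sum over removing one remaining piece with nothing left below it):
  1 left: {3}→1  {9}→1
  2 left: {3,9}→2  {8,9}→1
  3 left: {3,8,9}→3  {7,8,9}→1
  4 left: {3,7,8,9}→4  {6,7,8,9}→1
  5 left: {3,6,7,8,9}→5  {5,6,7,8,9}→1
  6 left: {3,5,6,7,8,9}→6  {4,5,6,7,8,9}→1
  7 left: {2,4,5,6,7,8,9}→1  {3,4,5,6,7,8,9}→7
  8 left: {1,2,4,5,6,7,8,9}→1  {2,3,4,5,6,7,8,9}→8
  placing 0:i first → 9 extensions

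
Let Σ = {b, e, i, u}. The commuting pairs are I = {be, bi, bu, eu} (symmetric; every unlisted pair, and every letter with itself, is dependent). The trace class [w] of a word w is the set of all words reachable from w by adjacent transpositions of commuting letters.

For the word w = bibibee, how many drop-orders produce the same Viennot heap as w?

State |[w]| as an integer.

35

0(b) covers ∅
1(i) covers ∅
2(b) covers 0:b
3(i) covers 1:i
4(b) covers 2:b
5(e) covers 3:i
6(e) covers 5:e
floor of heap: 0:b, 1:i
completions by unplaced set U, small U first (add the entries for U minus each lowest piece of U):
  |U|=1: {4}:1  {6}:1
  |U|=2: {2,4}:1  {4,6}:2  {5,6}:1
  |U|=3: {0,2,4}:1  {2,4,6}:3  {3,5,6}:1  {4,5,6}:3
  |U|=4: {0,2,4,6}:4  {1,3,5,6}:1  {2,4,5,6}:6  {3,4,5,6}:4
  |U|=5: {0,2,4,5,6}:10  {1,3,4,5,6}:5  {2,3,4,5,6}:10
  start at 0(b): 15
  start at 1(i): 20
sum over floor = 35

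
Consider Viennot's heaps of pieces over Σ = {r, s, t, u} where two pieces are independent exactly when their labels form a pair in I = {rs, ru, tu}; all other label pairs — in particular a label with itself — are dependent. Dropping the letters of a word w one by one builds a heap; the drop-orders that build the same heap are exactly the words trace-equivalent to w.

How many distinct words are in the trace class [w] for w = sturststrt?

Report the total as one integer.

piece 0:s — minimal
piece 1:t rests on {0:s}
piece 2:u rests on {0:s}
piece 3:r rests on {1:t}
piece 4:s rests on {1:t, 2:u}
piece 5:t rests on {3:r, 4:s}
piece 6:s rests on {5:t}
piece 7:t rests on {6:s}
piece 8:r rests on {7:t}
piece 9:t rests on {8:r}
minimal pieces: {0:s}
ways to finish when only these pieces remain (= sum over removing one remaining piece with nothing left below it):
  1 left: {9}→1
  2 left: {8,9}→1
  3 left: {7,8,9}→1
  4 left: {6,7,8,9}→1
  5 left: {5,6,7,8,9}→1
  6 left: {3,5,6,7,8,9}→1  {4,5,6,7,8,9}→1
  7 left: {2,4,5,6,7,8,9}→1  {3,4,5,6,7,8,9}→2
  8 left: {1,3,4,5,6,7,8,9}→2  {2,3,4,5,6,7,8,9}→3
  placing 0:s first → 5 extensions

5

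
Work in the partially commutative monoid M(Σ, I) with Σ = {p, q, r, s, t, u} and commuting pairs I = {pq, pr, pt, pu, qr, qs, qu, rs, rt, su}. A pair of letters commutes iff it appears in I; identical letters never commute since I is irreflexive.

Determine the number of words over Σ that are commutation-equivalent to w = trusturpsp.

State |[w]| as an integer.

104

drop 0:t onto floor
drop 1:r onto floor
drop 2:u onto {0:t, 1:r}
drop 3:s onto {0:t}
drop 4:t onto {2:u, 3:s}
drop 5:u onto {4:t}
drop 6:r onto {5:u}
drop 7:p onto {3:s}
drop 8:s onto {4:t, 7:p}
drop 9:p onto {8:s}
ground layer = {0:t, 1:r}
drop-orders for the pieces not yet dropped (sum over which currently-grounded one goes next):
  1 to go: {6} 1  {9} 1
  2 to go: {5,6} 1  {6,9} 2  {8,9} 1
  3 to go: {5,6,9} 3  {6,8,9} 3  {7,8,9} 1
  4 to go: {5,6,8,9} 6  {6,7,8,9} 4
  5 to go: {4,5,6,8,9} 6  {5,6,7,8,9} 10
  6 to go: {2,4,5,6,8,9} 6  {4,5,6,7,8,9} 16
  7 to go: {1,2,4,5,6,8,9} 6  {2,4,5,6,7,8,9} 22  {3,4,5,6,7,8,9} 16
  8 to go: {1,2,4,5,6,7,8,9} 28  {2,3,4,5,6,7,8,9} 38
  if 0:t drops first: 66 orders
  if 1:r drops first: 38 orders
heap linearizations: 104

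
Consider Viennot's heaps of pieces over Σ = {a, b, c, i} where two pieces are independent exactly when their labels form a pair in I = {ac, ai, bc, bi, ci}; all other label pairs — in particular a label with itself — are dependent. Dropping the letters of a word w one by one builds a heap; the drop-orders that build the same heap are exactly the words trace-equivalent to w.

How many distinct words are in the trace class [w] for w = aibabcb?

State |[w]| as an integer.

piece 0:a — minimal
piece 1:i — minimal
piece 2:b rests on {0:a}
piece 3:a rests on {2:b}
piece 4:b rests on {3:a}
piece 5:c — minimal
piece 6:b rests on {4:b}
minimal pieces: {0:a, 1:i, 5:c}
ways to finish when only these pieces remain (= sum over removing one remaining piece with nothing left below it):
  1 left: {1}→1  {5}→1  {6}→1
  2 left: {1,5}→2  {1,6}→2  {4,6}→1  {5,6}→2
  3 left: {1,4,6}→3  {1,5,6}→6  {3,4,6}→1  {4,5,6}→3
  4 left: {1,3,4,6}→4  {1,4,5,6}→12  {2,3,4,6}→1  {3,4,5,6}→4
  5 left: {0,2,3,4,6}→1  {1,2,3,4,6}→5  {1,3,4,5,6}→20  {2,3,4,5,6}→5
  placing 0:a first → 30 extensions
  placing 1:i first → 6 extensions
  placing 5:c first → 6 extensions
total linear extensions = 42

42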